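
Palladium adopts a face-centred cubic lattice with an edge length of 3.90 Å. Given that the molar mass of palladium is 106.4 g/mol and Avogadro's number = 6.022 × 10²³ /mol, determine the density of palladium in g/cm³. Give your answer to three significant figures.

11.9 g/cm³

An FCC unit cell contains Z = 4 atoms.
Cell volume: a³ = (3.90 Å)³ = (3.900 × 10^-8 cm)³ = 5.932 × 10^-23 cm³.
ρ = Z·M/(N_A·a³) = 4 × 106.4 / (6.022 × 10²³ × 5.932 × 10^-23) = 11.91 g/cm³.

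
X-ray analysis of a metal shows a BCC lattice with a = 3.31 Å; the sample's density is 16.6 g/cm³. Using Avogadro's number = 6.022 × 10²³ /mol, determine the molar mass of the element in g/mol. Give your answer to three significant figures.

181 g/mol

A BCC cell has Z = 2 atoms; a = 3.310 × 10^-8 cm.
M = ρ·N_A·a³/Z = 16.6 × 6.022 × 10²³ × 3.626 × 10^-23 / 2 = 181 g/mol.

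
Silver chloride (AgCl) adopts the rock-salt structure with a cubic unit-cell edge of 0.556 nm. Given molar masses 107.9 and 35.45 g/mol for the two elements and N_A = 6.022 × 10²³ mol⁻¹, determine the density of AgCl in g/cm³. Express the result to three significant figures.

5.54 g/cm³

The rock-salt structure contains Z = 4 formula units per cell; M(AgCl) = 107.9 + 35.45 = 143.35 g/mol.
a³ = (5.560 × 10^-8 cm)³ = 1.719 × 10^-22 cm³.
ρ = 4 × 143.35 / (6.022 × 10²³ × 1.719 × 10^-22) = 5.540 g/cm³.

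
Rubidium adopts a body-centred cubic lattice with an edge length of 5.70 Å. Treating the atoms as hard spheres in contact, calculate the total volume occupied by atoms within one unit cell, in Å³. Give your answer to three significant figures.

In a BCC lattice atoms touch along the body diagonal, so √3·a = 4r, so r = 0.4330a = 2.468 Å.
V_atoms = Z × (4/3)πr³ = 2 × (4/3)π × (2.468)³ = 126 Å³.

126 Å³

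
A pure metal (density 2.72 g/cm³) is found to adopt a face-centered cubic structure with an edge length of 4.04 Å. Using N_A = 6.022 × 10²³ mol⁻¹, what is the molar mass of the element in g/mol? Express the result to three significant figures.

An FCC cell has Z = 4 atoms; a = 4.040 × 10^-8 cm.
M = ρ·N_A·a³/Z = 2.72 × 6.022 × 10²³ × 6.594 × 10^-23 / 4 = 27.0 g/mol.

27.0 g/mol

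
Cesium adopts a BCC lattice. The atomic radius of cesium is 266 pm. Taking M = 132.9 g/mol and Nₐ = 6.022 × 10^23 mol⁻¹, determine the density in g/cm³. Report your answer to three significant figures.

In a BCC lattice, atoms touch along the body diagonal, so √3·a = 4r, giving a = 614.3 pm = 6.143 × 10^-8 cm.
With Z = 2, ρ = Z·M/(N_A·a³) = 2 × 132.9 / (6.022 × 10²³ × 2.318 × 10^-22) = 1.904 g/cm³.

1.90 g/cm³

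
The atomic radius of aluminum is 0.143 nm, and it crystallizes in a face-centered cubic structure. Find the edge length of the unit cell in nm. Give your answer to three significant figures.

0.404 nm

In an FCC lattice, atoms touch along the face diagonal, so √2·a = 4r.
a = 4r/√2 = 4 × 0.143 / 1.4142 = 0.404 nm.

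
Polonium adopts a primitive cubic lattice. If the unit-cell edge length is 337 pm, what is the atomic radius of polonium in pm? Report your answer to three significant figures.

In a simple cubic lattice, atoms touch along the cell edge, so a = 2r.
r = a/2 = 337/2 = 169 pm.

169 pm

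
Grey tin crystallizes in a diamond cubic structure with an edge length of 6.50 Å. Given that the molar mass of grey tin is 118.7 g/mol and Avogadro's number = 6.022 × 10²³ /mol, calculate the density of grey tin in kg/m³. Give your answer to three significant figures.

5740 kg/m³

A diamond cubic unit cell contains Z = 8 atoms.
Cell volume: a³ = (6.50 Å)³ = (6.500 × 10^-8 cm)³ = 2.746 × 10^-22 cm³.
ρ = Z·M/(N_A·a³) = 8 × 118.7 / (6.022 × 10²³ × 2.746 × 10^-22) = 5.742 g/cm³ = 5740 kg/m³.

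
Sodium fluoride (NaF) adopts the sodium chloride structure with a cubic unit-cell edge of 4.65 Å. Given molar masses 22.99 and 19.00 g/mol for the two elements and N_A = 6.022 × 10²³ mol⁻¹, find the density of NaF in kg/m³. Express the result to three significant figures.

2770 kg/m³

The sodium chloride structure contains Z = 4 formula units per cell; M(NaF) = 22.99 + 19.00 = 41.99 g/mol.
a³ = (4.650 × 10^-8 cm)³ = 1.005 × 10^-22 cm³.
ρ = 4 × 41.99 / (6.022 × 10²³ × 1.005 × 10^-22) = 2.774 g/cm³ = 2770 kg/m³.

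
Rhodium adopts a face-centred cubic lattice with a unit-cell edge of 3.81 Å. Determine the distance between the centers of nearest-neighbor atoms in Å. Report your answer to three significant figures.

2.69 Å

In an FCC structure, atoms touch along the face diagonal, so √2·a = 4r; the nearest-neighbor distance equals 2r = 0.7071·a.
d = 0.7071 × 3.81 = 2.69 Å.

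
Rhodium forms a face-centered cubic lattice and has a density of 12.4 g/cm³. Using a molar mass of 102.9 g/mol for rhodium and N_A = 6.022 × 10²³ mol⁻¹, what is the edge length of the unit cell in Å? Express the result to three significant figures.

With Z = 4 atoms per FCC cell, a³ = Z·M/(N_A·ρ) = 4 × 102.9 / (6.022 × 10²³ × 12.40 g/cm³) = 5.512 × 10^-23 cm³.
a = (5.512 × 10^-23)^(1/3) = 3.806 × 10^-8 cm = 3.81 Å.

3.81 Å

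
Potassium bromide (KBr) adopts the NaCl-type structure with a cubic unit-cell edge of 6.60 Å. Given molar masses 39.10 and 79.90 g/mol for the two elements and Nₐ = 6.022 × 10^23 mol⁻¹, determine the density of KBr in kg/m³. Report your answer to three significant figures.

The NaCl-type structure contains Z = 4 formula units per cell; M(KBr) = 39.10 + 79.90 = 119.0 g/mol.
a³ = (6.600 × 10^-8 cm)³ = 2.875 × 10^-22 cm³.
ρ = 4 × 119.0 / (6.022 × 10²³ × 2.875 × 10^-22) = 2.749 g/cm³ = 2750 kg/m³.

2750 kg/m³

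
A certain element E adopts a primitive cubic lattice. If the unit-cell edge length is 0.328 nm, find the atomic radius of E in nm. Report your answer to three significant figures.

In a simple cubic lattice, atoms touch along the cell edge, so a = 2r.
r = a/2 = 0.328/2 = 0.164 nm.

0.164 nm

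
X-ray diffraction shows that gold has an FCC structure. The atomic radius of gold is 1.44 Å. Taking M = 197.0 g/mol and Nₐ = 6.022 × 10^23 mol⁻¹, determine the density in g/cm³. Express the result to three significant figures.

19.4 g/cm³

In an FCC lattice, atoms touch along the face diagonal, so √2·a = 4r, giving a = 4.073 Å = 4.073 × 10^-8 cm.
With Z = 4, ρ = Z·M/(N_A·a³) = 4 × 197.0 / (6.022 × 10²³ × 6.757 × 10^-23) = 19.37 g/cm³.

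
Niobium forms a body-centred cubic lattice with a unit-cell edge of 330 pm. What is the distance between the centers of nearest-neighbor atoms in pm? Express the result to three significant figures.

286 pm

In a BCC structure, atoms touch along the body diagonal, so √3·a = 4r; the nearest-neighbor distance equals 2r = 0.8660·a.
d = 0.8660 × 330 = 286 pm.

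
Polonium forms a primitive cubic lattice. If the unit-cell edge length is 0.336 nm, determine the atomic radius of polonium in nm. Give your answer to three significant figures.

0.168 nm

In a simple cubic lattice, atoms touch along the cell edge, so a = 2r.
r = a/2 = 0.336/2 = 0.168 nm.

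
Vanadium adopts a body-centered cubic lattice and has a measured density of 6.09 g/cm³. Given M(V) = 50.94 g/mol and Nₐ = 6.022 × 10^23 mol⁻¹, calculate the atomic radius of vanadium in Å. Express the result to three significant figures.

1.31 Å

For a BCC cell (Z = 2), a³ = Z·M/(N_A·ρ) = 2 × 50.94 / (6.022 × 10²³ × 6.090) = 2.778 × 10^-23 cm³, so a = 3.029 × 10^-8 cm = 3.029 Å.
Atoms touch along the body diagonal, so √3·a = 4r, so r = 0.4330 × a = 1.31 Å.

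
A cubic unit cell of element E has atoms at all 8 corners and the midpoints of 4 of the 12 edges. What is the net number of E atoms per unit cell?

2

Corner atoms are shared by 8 cells (1/8 each), edge atoms by 4 (1/4 each).
Net atoms = 8 × 1/8 + 4 × 1/4 = 1 + 1 = 2.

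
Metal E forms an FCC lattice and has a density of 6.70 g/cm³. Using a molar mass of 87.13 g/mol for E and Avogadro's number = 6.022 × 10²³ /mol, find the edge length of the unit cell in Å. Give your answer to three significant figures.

4.42 Å

With Z = 4 atoms per FCC cell, a³ = Z·M/(N_A·ρ) = 4 × 87.13 / (6.022 × 10²³ × 6.700 g/cm³) = 8.638 × 10^-23 cm³.
a = (8.638 × 10^-23)^(1/3) = 4.420 × 10^-8 cm = 4.42 Å.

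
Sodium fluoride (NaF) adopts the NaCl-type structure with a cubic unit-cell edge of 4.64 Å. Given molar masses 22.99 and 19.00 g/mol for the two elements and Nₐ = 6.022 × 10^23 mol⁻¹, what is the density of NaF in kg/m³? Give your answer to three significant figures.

The NaCl-type structure contains Z = 4 formula units per cell; M(NaF) = 22.99 + 19.00 = 41.99 g/mol.
a³ = (4.640 × 10^-8 cm)³ = 9.990 × 10^-23 cm³.
ρ = 4 × 41.99 / (6.022 × 10²³ × 9.990 × 10^-23) = 2.792 g/cm³ = 2790 kg/m³.

2790 kg/m³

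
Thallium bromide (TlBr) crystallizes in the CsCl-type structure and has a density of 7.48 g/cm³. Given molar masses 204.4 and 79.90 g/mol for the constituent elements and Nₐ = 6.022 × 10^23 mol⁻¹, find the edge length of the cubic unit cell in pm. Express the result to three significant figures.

398 pm

M(TlBr) = 284.3 g/mol; Z = 1 formula unit per cell.
a³ = Z·M/(N_A·ρ) = 1 × 284.3 / (6.022 × 10²³ × 7.48) = 6.312 × 10^-23 cm³, so a = 3.981 × 10^-8 cm = 398 pm.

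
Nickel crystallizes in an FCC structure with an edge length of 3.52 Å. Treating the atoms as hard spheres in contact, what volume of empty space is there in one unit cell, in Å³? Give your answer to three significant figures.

In an FCC lattice atoms touch along the face diagonal, so √2·a = 4r, so r = 0.3536a = 1.245 Å.
V_cell = a³ = 43.61 Å³; V_atoms = 4 × (4/3)πr³ = 32.30 Å³.
Empty space = 43.61 − 32.30 = 11.3 Å³.

11.3 Å³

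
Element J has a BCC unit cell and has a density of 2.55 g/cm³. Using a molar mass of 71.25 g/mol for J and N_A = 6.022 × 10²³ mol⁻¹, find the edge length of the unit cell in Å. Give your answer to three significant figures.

4.53 Å

With Z = 2 atoms per BCC cell, a³ = Z·M/(N_A·ρ) = 2 × 71.25 / (6.022 × 10²³ × 2.550 g/cm³) = 9.280 × 10^-23 cm³.
a = (9.280 × 10^-23)^(1/3) = 4.527 × 10^-8 cm = 4.53 Å.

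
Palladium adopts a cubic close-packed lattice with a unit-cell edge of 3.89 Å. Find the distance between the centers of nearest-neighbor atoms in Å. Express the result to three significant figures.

2.75 Å

In an FCC structure, atoms touch along the face diagonal, so √2·a = 4r; the nearest-neighbor distance equals 2r = 0.7071·a.
d = 0.7071 × 3.89 = 2.75 Å.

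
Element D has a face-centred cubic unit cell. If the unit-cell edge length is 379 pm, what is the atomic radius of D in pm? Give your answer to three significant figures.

In an FCC lattice, atoms touch along the face diagonal, so √2·a = 4r.
r = √2·a/4 = 1.4142 × 379 / 4 = 134 pm.

134 pm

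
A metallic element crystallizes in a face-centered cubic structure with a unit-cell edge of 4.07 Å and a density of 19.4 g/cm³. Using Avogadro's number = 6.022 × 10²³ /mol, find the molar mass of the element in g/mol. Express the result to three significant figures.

197 g/mol

An FCC cell has Z = 4 atoms; a = 4.070 × 10^-8 cm.
M = ρ·N_A·a³/Z = 19.4 × 6.022 × 10²³ × 6.742 × 10^-23 / 4 = 197 g/mol.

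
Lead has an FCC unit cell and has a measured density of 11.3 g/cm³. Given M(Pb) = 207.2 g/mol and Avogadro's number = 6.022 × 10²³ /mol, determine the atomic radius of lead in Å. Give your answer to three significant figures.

For an FCC cell (Z = 4), a³ = Z·M/(N_A·ρ) = 4 × 207.2 / (6.022 × 10²³ × 11.30) = 1.218 × 10^-22 cm³, so a = 4.957 × 10^-8 cm = 4.957 Å.
Atoms touch along the face diagonal, so √2·a = 4r, so r = 0.3536 × a = 1.75 Å.

1.75 Å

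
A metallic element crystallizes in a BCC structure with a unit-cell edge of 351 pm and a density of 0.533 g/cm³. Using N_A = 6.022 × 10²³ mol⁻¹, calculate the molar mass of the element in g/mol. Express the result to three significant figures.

6.94 g/mol

A BCC cell has Z = 2 atoms; a = 3.510 × 10^-8 cm.
M = ρ·N_A·a³/Z = 0.533 × 6.022 × 10²³ × 4.324 × 10^-23 / 2 = 6.94 g/mol.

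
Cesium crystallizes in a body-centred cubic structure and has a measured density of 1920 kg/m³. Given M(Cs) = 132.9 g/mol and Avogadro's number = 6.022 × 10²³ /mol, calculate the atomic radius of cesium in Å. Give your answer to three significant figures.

2.65 Å

For a BCC cell (Z = 2), a³ = Z·M/(N_A·ρ) = 2 × 132.9 / (6.022 × 10²³ × 1.920) = 2.299 × 10^-22 cm³, so a = 6.126 × 10^-8 cm = 6.126 Å.
Atoms touch along the body diagonal, so √3·a = 4r, so r = 0.4330 × a = 2.65 Å.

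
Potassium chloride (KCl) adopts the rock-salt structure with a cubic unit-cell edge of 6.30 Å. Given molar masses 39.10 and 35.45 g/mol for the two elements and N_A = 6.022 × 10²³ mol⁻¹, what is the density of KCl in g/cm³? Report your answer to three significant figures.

The rock-salt structure contains Z = 4 formula units per cell; M(KCl) = 39.10 + 35.45 = 74.55 g/mol.
a³ = (6.300 × 10^-8 cm)³ = 2.500 × 10^-22 cm³.
ρ = 4 × 74.55 / (6.022 × 10²³ × 2.500 × 10^-22) = 1.980 g/cm³.

1.98 g/cm³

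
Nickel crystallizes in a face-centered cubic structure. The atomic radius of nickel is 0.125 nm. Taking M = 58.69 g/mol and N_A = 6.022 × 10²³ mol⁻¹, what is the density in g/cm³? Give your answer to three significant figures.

In an FCC lattice, atoms touch along the face diagonal, so √2·a = 4r, giving a = 0.3536 nm = 3.536 × 10^-8 cm.
With Z = 4, ρ = Z·M/(N_A·a³) = 4 × 58.69 / (6.022 × 10²³ × 4.419 × 10^-23) = 8.821 g/cm³.

8.82 g/cm³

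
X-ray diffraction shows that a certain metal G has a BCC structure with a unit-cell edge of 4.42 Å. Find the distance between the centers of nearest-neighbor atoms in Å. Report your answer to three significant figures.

3.83 Å

In a BCC structure, atoms touch along the body diagonal, so √3·a = 4r; the nearest-neighbor distance equals 2r = 0.8660·a.
d = 0.8660 × 4.42 = 3.83 Å.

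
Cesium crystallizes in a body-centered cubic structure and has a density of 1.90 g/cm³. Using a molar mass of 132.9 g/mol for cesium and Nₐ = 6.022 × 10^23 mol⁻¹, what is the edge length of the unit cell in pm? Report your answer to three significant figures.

With Z = 2 atoms per BCC cell, a³ = Z·M/(N_A·ρ) = 2 × 132.9 / (6.022 × 10²³ × 1.900 g/cm³) = 2.323 × 10^-22 cm³.
a = (2.323 × 10^-22)^(1/3) = 6.147 × 10^-8 cm = 615 pm.

615 pm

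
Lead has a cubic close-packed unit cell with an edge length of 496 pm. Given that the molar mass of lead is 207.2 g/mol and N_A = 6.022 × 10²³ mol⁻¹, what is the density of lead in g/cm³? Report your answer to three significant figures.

11.3 g/cm³

An FCC unit cell contains Z = 4 atoms.
Cell volume: a³ = (496 pm)³ = (4.960 × 10^-8 cm)³ = 1.220 × 10^-22 cm³.
ρ = Z·M/(N_A·a³) = 4 × 207.2 / (6.022 × 10²³ × 1.220 × 10^-22) = 11.28 g/cm³.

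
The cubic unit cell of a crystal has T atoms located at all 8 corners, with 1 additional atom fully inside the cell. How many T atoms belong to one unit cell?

2

Corner atoms are shared by 8 cells (1/8 each), interior atoms are unshared.
Net atoms = 8 × 1/8 + 1 = 1 + 1 = 2.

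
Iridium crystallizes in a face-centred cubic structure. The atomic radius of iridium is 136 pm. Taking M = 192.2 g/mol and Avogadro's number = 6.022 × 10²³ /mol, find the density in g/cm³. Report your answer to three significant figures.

In an FCC lattice, atoms touch along the face diagonal, so √2·a = 4r, giving a = 384.7 pm = 3.847 × 10^-8 cm.
With Z = 4, ρ = Z·M/(N_A·a³) = 4 × 192.2 / (6.022 × 10²³ × 5.692 × 10^-23) = 22.43 g/cm³.

22.4 g/cm³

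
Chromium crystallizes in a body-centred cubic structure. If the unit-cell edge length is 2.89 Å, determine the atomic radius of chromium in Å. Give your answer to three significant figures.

In a BCC lattice, atoms touch along the body diagonal, so √3·a = 4r.
r = √3·a/4 = 1.7321 × 2.89 / 4 = 1.25 Å.

1.25 Å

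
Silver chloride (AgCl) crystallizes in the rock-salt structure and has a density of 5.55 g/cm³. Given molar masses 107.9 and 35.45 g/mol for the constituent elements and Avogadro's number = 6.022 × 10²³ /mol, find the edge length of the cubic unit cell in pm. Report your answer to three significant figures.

556 pm

M(AgCl) = 143.35 g/mol; Z = 4 formula units per cell.
a³ = Z·M/(N_A·ρ) = 4 × 143.35 / (6.022 × 10²³ × 5.55) = 1.716 × 10^-22 cm³, so a = 5.557 × 10^-8 cm = 556 pm.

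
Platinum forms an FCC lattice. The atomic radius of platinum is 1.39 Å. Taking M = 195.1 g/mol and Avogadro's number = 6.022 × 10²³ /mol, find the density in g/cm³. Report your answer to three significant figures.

21.3 g/cm³

In an FCC lattice, atoms touch along the face diagonal, so √2·a = 4r, giving a = 3.932 Å = 3.932 × 10^-8 cm.
With Z = 4, ρ = Z·M/(N_A·a³) = 4 × 195.1 / (6.022 × 10²³ × 6.077 × 10^-23) = 21.33 g/cm³.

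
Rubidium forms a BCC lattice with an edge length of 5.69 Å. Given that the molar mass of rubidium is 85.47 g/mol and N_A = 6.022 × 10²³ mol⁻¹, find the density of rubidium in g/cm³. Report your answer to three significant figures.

1.54 g/cm³

A BCC unit cell contains Z = 2 atoms.
Cell volume: a³ = (5.69 Å)³ = (5.690 × 10^-8 cm)³ = 1.842 × 10^-22 cm³.
ρ = Z·M/(N_A·a³) = 2 × 85.47 / (6.022 × 10²³ × 1.842 × 10^-22) = 1.541 g/cm³.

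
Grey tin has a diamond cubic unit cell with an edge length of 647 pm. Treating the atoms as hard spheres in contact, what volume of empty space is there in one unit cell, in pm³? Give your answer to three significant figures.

1.79 × 10^8 pm³

In a diamond cubic lattice nearest neighbors lie along the body diagonal with √3·a = 8r, so r = 0.2165a = 140.1 pm.
V_cell = a³ = 2.708 × 10^8 pm³; V_atoms = 8 × (4/3)πr³ = 9.211 × 10^7 pm³.
Empty space = 2.708 × 10^8 − 9.211 × 10^7 = 1.79 × 10^8 pm³.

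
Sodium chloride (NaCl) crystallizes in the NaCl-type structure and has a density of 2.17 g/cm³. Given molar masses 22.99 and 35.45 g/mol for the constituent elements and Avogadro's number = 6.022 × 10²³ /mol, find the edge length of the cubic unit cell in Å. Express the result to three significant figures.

M(NaCl) = 58.44 g/mol; Z = 4 formula units per cell.
a³ = Z·M/(N_A·ρ) = 4 × 58.44 / (6.022 × 10²³ × 2.17) = 1.789 × 10^-22 cm³, so a = 5.635 × 10^-8 cm = 5.63 Å.

5.63 Å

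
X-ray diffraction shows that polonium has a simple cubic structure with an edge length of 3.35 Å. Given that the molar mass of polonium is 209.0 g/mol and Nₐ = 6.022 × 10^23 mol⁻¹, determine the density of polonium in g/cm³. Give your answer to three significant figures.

A simple cubic unit cell contains Z = 1 atom.
Cell volume: a³ = (3.35 Å)³ = (3.350 × 10^-8 cm)³ = 3.760 × 10^-23 cm³.
ρ = Z·M/(N_A·a³) = 1 × 209.0 / (6.022 × 10²³ × 3.760 × 10^-23) = 9.231 g/cm³.

9.23 g/cm³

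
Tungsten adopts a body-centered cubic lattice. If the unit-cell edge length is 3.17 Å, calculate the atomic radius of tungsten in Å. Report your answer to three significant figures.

In a BCC lattice, atoms touch along the body diagonal, so √3·a = 4r.
r = √3·a/4 = 1.7321 × 3.17 / 4 = 1.37 Å.

1.37 Å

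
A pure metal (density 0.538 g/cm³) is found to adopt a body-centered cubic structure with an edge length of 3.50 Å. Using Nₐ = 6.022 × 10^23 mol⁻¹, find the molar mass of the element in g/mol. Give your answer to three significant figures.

6.95 g/mol

A BCC cell has Z = 2 atoms; a = 3.500 × 10^-8 cm.
M = ρ·N_A·a³/Z = 0.538 × 6.022 × 10²³ × 4.288 × 10^-23 / 2 = 6.95 g/mol.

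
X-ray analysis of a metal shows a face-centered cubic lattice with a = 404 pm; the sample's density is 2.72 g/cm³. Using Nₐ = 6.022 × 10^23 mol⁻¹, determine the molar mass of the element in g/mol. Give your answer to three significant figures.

An FCC cell has Z = 4 atoms; a = 4.040 × 10^-8 cm.
M = ρ·N_A·a³/Z = 2.72 × 6.022 × 10²³ × 6.594 × 10^-23 / 4 = 27.0 g/mol.

27.0 g/mol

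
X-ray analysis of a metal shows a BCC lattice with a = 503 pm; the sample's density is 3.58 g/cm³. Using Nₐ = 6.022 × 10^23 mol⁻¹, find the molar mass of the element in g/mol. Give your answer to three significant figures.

A BCC cell has Z = 2 atoms; a = 5.030 × 10^-8 cm.
M = ρ·N_A·a³/Z = 3.58 × 6.022 × 10²³ × 1.273 × 10^-22 / 2 = 137 g/mol.

137 g/mol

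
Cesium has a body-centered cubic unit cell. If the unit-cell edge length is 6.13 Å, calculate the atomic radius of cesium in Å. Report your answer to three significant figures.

In a BCC lattice, atoms touch along the body diagonal, so √3·a = 4r.
r = √3·a/4 = 1.7321 × 6.13 / 4 = 2.65 Å.

2.65 Å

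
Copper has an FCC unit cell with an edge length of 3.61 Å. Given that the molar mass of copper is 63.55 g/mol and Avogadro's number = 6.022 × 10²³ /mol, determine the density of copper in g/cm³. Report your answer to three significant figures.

An FCC unit cell contains Z = 4 atoms.
Cell volume: a³ = (3.61 Å)³ = (3.610 × 10^-8 cm)³ = 4.705 × 10^-23 cm³.
ρ = Z·M/(N_A·a³) = 4 × 63.55 / (6.022 × 10²³ × 4.705 × 10^-23) = 8.972 g/cm³.

8.97 g/cm³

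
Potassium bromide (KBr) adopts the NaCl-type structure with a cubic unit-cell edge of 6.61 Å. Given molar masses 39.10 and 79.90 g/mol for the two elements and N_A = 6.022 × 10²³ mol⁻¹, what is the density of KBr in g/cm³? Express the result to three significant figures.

The NaCl-type structure contains Z = 4 formula units per cell; M(KBr) = 39.10 + 79.90 = 119.0 g/mol.
a³ = (6.610 × 10^-8 cm)³ = 2.888 × 10^-22 cm³.
ρ = 4 × 119.0 / (6.022 × 10²³ × 2.888 × 10^-22) = 2.737 g/cm³.

2.74 g/cm³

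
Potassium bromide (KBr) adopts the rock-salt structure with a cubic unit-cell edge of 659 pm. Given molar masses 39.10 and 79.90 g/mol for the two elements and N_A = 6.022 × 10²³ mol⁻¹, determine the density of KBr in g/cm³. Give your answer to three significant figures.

2.76 g/cm³

The rock-salt structure contains Z = 4 formula units per cell; M(KBr) = 39.10 + 79.90 = 119.0 g/mol.
a³ = (6.590 × 10^-8 cm)³ = 2.862 × 10^-22 cm³.
ρ = 4 × 119.0 / (6.022 × 10²³ × 2.862 × 10^-22) = 2.762 g/cm³.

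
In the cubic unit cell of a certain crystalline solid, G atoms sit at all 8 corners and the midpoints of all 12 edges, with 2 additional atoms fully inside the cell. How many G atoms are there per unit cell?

Corner atoms are shared by 8 cells (1/8 each), edge atoms by 4 (1/4 each), interior atoms are unshared.
Net atoms = 8 × 1/8 + 12 × 1/4 + 2 = 1 + 3 + 2 = 6.

6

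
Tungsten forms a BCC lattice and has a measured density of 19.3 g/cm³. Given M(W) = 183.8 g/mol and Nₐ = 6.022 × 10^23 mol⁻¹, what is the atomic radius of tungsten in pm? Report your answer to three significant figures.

For a BCC cell (Z = 2), a³ = Z·M/(N_A·ρ) = 2 × 183.8 / (6.022 × 10²³ × 19.30) = 3.163 × 10^-23 cm³, so a = 3.162 × 10^-8 cm = 316.2 pm.
Atoms touch along the body diagonal, so √3·a = 4r, so r = 0.4330 × a = 137 pm.

137 pm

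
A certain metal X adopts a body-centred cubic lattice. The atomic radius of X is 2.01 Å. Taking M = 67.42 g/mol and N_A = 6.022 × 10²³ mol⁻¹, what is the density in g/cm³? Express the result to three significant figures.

2.24 g/cm³

In a BCC lattice, atoms touch along the body diagonal, so √3·a = 4r, giving a = 4.642 Å = 4.642 × 10^-8 cm.
With Z = 2, ρ = Z·M/(N_A·a³) = 2 × 67.42 / (6.022 × 10²³ × 1.000 × 10^-22) = 2.239 g/cm³.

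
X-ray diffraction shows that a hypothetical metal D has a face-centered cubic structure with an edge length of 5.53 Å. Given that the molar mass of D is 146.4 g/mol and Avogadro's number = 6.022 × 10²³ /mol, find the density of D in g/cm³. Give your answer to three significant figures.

5.75 g/cm³

An FCC unit cell contains Z = 4 atoms.
Cell volume: a³ = (5.53 Å)³ = (5.530 × 10^-8 cm)³ = 1.691 × 10^-22 cm³.
ρ = Z·M/(N_A·a³) = 4 × 146.4 / (6.022 × 10²³ × 1.691 × 10^-22) = 5.750 g/cm³.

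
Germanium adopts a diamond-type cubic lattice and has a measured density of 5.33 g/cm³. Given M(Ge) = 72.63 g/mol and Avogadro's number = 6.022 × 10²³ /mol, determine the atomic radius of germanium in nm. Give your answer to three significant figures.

For a diamond cubic cell (Z = 8), a³ = Z·M/(N_A·ρ) = 8 × 72.63 / (6.022 × 10²³ × 5.330) = 1.810 × 10^-22 cm³, so a = 5.657 × 10^-8 cm = 0.5657 nm.
Nearest neighbors lie along the body diagonal with √3·a = 8r, so r = 0.2165 × a = 0.122 nm.

0.122 nm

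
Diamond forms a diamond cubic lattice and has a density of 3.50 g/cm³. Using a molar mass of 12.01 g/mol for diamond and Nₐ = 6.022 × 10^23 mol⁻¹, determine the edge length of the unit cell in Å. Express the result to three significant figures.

With Z = 8 atoms per diamond cubic cell, a³ = Z·M/(N_A·ρ) = 8 × 12.01 / (6.022 × 10²³ × 3.500 g/cm³) = 4.559 × 10^-23 cm³.
a = (4.559 × 10^-23)^(1/3) = 3.572 × 10^-8 cm = 3.57 Å.

3.57 Å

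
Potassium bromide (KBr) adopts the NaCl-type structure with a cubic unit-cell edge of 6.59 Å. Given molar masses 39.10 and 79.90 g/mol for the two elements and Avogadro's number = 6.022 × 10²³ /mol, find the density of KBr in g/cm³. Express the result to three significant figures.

The NaCl-type structure contains Z = 4 formula units per cell; M(KBr) = 39.10 + 79.90 = 119.0 g/mol.
a³ = (6.590 × 10^-8 cm)³ = 2.862 × 10^-22 cm³.
ρ = 4 × 119.0 / (6.022 × 10²³ × 2.862 × 10^-22) = 2.762 g/cm³.

2.76 g/cm³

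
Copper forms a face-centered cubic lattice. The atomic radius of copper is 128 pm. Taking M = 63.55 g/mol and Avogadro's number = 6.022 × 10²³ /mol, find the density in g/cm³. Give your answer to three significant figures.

In an FCC lattice, atoms touch along the face diagonal, so √2·a = 4r, giving a = 362.0 pm = 3.620 × 10^-8 cm.
With Z = 4, ρ = Z·M/(N_A·a³) = 4 × 63.55 / (6.022 × 10²³ × 4.745 × 10^-23) = 8.895 g/cm³.

8.90 g/cm³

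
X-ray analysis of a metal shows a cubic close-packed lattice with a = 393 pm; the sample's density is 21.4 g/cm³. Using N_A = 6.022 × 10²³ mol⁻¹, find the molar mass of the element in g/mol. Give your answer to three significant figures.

196 g/mol

An FCC cell has Z = 4 atoms; a = 3.930 × 10^-8 cm.
M = ρ·N_A·a³/Z = 21.4 × 6.022 × 10²³ × 6.070 × 10^-23 / 4 = 196 g/mol.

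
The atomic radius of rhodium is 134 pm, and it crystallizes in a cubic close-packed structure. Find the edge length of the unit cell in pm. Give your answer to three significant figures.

379 pm

In an FCC lattice, atoms touch along the face diagonal, so √2·a = 4r.
a = 4r/√2 = 4 × 134 / 1.4142 = 379 pm.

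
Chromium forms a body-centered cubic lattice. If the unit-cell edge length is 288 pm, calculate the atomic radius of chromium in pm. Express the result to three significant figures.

In a BCC lattice, atoms touch along the body diagonal, so √3·a = 4r.
r = √3·a/4 = 1.7321 × 288 / 4 = 125 pm.

125 pm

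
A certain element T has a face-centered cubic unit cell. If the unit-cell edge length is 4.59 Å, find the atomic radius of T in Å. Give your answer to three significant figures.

In an FCC lattice, atoms touch along the face diagonal, so √2·a = 4r.
r = √2·a/4 = 1.4142 × 4.59 / 4 = 1.62 Å.

1.62 Å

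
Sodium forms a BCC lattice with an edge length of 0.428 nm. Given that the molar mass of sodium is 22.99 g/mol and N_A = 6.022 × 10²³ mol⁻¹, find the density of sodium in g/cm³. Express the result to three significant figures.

A BCC unit cell contains Z = 2 atoms.
Cell volume: a³ = (0.428 nm)³ = (4.280 × 10^-8 cm)³ = 7.840 × 10^-23 cm³.
ρ = Z·M/(N_A·a³) = 2 × 22.99 / (6.022 × 10²³ × 7.840 × 10^-23) = 0.9739 g/cm³.

0.974 g/cm³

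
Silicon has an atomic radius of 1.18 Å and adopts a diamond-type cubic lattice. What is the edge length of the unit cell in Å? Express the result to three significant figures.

In a diamond cubic lattice, nearest neighbors lie along the body diagonal with √3·a = 8r.
a = 8r/√3 = 8 × 1.18 / 1.7321 = 5.45 Å.

5.45 Å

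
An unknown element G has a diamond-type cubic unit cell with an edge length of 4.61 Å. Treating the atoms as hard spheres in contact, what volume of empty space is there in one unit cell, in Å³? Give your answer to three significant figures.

64.7 Å³

In a diamond cubic lattice nearest neighbors lie along the body diagonal with √3·a = 8r, so r = 0.2165a = 0.9981 Å.
V_cell = a³ = 97.97 Å³; V_atoms = 8 × (4/3)πr³ = 33.32 Å³.
Empty space = 97.97 − 33.32 = 64.7 Å³.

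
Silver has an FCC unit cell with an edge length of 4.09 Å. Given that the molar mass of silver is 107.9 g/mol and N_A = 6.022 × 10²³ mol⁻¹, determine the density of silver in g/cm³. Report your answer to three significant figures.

10.5 g/cm³

An FCC unit cell contains Z = 4 atoms.
Cell volume: a³ = (4.09 Å)³ = (4.090 × 10^-8 cm)³ = 6.842 × 10^-23 cm³.
ρ = Z·M/(N_A·a³) = 4 × 107.9 / (6.022 × 10²³ × 6.842 × 10^-23) = 10.48 g/cm³.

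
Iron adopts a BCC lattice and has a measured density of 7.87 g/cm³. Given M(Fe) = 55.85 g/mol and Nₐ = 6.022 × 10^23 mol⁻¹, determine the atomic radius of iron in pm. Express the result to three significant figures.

For a BCC cell (Z = 2), a³ = Z·M/(N_A·ρ) = 2 × 55.85 / (6.022 × 10²³ × 7.870) = 2.357 × 10^-23 cm³, so a = 2.867 × 10^-8 cm = 286.7 pm.
Atoms touch along the body diagonal, so √3·a = 4r, so r = 0.4330 × a = 124 pm.

124 pm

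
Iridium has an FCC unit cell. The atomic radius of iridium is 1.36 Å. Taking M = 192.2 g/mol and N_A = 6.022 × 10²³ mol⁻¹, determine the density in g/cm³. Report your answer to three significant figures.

In an FCC lattice, atoms touch along the face diagonal, so √2·a = 4r, giving a = 3.847 Å = 3.847 × 10^-8 cm.
With Z = 4, ρ = Z·M/(N_A·a³) = 4 × 192.2 / (6.022 × 10²³ × 5.692 × 10^-23) = 22.43 g/cm³.

22.4 g/cm³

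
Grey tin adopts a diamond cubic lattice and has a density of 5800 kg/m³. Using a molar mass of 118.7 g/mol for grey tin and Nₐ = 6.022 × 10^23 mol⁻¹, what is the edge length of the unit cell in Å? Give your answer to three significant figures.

With Z = 8 atoms per diamond cubic cell, a³ = Z·M/(N_A·ρ) = 8 × 118.7 / (6.022 × 10²³ × 5.800 g/cm³) = 2.719 × 10^-22 cm³.
a = (2.719 × 10^-22)^(1/3) = 6.478 × 10^-8 cm = 6.48 Å.

6.48 Å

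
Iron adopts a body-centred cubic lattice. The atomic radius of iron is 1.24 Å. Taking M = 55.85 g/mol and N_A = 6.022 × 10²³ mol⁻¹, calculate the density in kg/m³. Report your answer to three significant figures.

In a BCC lattice, atoms touch along the body diagonal, so √3·a = 4r, giving a = 2.864 Å = 2.864 × 10^-8 cm.
With Z = 2, ρ = Z·M/(N_A·a³) = 2 × 55.85 / (6.022 × 10²³ × 2.348 × 10^-23) = 7.899 g/cm³ = 7900 kg/m³.

7900 kg/m³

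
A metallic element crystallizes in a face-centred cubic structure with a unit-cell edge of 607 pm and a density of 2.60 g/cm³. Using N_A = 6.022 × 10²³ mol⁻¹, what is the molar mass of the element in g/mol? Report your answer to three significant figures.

87.5 g/mol

An FCC cell has Z = 4 atoms; a = 6.070 × 10^-8 cm.
M = ρ·N_A·a³/Z = 2.60 × 6.022 × 10²³ × 2.236 × 10^-22 / 4 = 87.5 g/mol.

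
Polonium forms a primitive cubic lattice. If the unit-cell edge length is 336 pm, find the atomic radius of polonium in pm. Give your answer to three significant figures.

168 pm

In a simple cubic lattice, atoms touch along the cell edge, so a = 2r.
r = a/2 = 336/2 = 168 pm.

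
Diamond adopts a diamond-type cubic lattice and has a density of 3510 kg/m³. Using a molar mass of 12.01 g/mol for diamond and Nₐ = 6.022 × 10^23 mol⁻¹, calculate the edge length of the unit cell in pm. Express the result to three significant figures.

357 pm

With Z = 8 atoms per diamond cubic cell, a³ = Z·M/(N_A·ρ) = 8 × 12.01 / (6.022 × 10²³ × 3.510 g/cm³) = 4.546 × 10^-23 cm³.
a = (4.546 × 10^-23)^(1/3) = 3.569 × 10^-8 cm = 357 pm.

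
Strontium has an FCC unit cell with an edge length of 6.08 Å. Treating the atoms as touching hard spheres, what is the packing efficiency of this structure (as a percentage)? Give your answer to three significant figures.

74.0%

In an FCC lattice atoms touch along the face diagonal, so √2·a = 4r, so r = 0.3536a = 2.150 Å.
Packing fraction = Z·(4/3)πr³ / a³ = 4 × (4/3)π × (2.150)³ / (6.08)³ = 0.7405 = 74.0%.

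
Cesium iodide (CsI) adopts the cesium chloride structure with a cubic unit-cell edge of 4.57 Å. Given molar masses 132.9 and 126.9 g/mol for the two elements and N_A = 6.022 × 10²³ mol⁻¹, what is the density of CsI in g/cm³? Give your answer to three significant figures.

4.52 g/cm³

The cesium chloride structure contains Z = 1 formula unit per cell; M(CsI) = 132.9 + 126.9 = 259.8 g/mol.
a³ = (4.570 × 10^-8 cm)³ = 9.544 × 10^-23 cm³.
ρ = 1 × 259.8 / (6.022 × 10²³ × 9.544 × 10^-23) = 4.520 g/cm³.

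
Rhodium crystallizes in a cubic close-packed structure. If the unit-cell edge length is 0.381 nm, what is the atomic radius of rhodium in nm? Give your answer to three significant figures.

In an FCC lattice, atoms touch along the face diagonal, so √2·a = 4r.
r = √2·a/4 = 1.4142 × 0.381 / 4 = 0.135 nm.

0.135 nm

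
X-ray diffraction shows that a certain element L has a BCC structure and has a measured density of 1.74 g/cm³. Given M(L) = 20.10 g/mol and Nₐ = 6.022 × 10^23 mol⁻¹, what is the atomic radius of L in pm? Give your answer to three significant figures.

For a BCC cell (Z = 2), a³ = Z·M/(N_A·ρ) = 2 × 20.10 / (6.022 × 10²³ × 1.740) = 3.837 × 10^-23 cm³, so a = 3.373 × 10^-8 cm = 337.3 pm.
Atoms touch along the body diagonal, so √3·a = 4r, so r = 0.4330 × a = 146 pm.

146 pm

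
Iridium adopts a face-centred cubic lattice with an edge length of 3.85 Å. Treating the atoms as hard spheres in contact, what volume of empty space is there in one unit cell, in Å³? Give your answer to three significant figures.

In an FCC lattice atoms touch along the face diagonal, so √2·a = 4r, so r = 0.3536a = 1.361 Å.
V_cell = a³ = 57.07 Å³; V_atoms = 4 × (4/3)πr³ = 42.26 Å³.
Empty space = 57.07 − 42.26 = 14.8 Å³.

14.8 Å³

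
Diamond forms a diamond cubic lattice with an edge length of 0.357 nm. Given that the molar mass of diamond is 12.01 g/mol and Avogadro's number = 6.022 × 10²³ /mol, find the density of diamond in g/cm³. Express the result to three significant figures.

3.51 g/cm³

A diamond cubic unit cell contains Z = 8 atoms.
Cell volume: a³ = (0.357 nm)³ = (3.570 × 10^-8 cm)³ = 4.550 × 10^-23 cm³.
ρ = Z·M/(N_A·a³) = 8 × 12.01 / (6.022 × 10²³ × 4.550 × 10^-23) = 3.507 g/cm³.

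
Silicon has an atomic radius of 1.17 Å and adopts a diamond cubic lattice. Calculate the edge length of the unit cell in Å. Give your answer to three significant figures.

5.40 Å

In a diamond cubic lattice, nearest neighbors lie along the body diagonal with √3·a = 8r.
a = 8r/√3 = 8 × 1.17 / 1.7321 = 5.40 Å.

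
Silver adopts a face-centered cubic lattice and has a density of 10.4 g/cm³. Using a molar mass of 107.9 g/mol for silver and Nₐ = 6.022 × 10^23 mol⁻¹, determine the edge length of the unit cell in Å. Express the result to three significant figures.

With Z = 4 atoms per FCC cell, a³ = Z·M/(N_A·ρ) = 4 × 107.9 / (6.022 × 10²³ × 10.40 g/cm³) = 6.891 × 10^-23 cm³.
a = (6.891 × 10^-23)^(1/3) = 4.100 × 10^-8 cm = 4.10 Å.

4.10 Å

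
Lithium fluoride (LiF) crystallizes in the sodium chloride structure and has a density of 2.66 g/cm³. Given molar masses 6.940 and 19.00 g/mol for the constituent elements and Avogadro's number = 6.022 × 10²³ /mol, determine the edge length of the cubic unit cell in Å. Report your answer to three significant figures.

M(LiF) = 25.94 g/mol; Z = 4 formula units per cell.
a³ = Z·M/(N_A·ρ) = 4 × 25.94 / (6.022 × 10²³ × 2.66) = 6.478 × 10^-23 cm³, so a = 4.016 × 10^-8 cm = 4.02 Å.

4.02 Å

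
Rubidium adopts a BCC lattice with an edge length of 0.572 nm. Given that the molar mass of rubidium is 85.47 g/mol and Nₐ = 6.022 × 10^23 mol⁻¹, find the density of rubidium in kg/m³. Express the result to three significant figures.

A BCC unit cell contains Z = 2 atoms.
Cell volume: a³ = (0.572 nm)³ = (5.720 × 10^-8 cm)³ = 1.871 × 10^-22 cm³.
ρ = Z·M/(N_A·a³) = 2 × 85.47 / (6.022 × 10²³ × 1.871 × 10^-22) = 1.517 g/cm³ = 1520 kg/m³.

1520 kg/m³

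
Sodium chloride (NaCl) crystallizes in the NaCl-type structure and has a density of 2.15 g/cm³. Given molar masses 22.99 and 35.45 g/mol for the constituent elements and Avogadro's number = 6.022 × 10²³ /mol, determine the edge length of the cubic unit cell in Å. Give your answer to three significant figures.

M(NaCl) = 58.44 g/mol; Z = 4 formula units per cell.
a³ = Z·M/(N_A·ρ) = 4 × 58.44 / (6.022 × 10²³ × 2.15) = 1.805 × 10^-22 cm³, so a = 5.652 × 10^-8 cm = 5.65 Å.

5.65 Å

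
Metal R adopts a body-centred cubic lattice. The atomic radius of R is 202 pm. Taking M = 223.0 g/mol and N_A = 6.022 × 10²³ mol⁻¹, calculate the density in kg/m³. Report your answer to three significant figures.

7300 kg/m³

In a BCC lattice, atoms touch along the body diagonal, so √3·a = 4r, giving a = 466.5 pm = 4.665 × 10^-8 cm.
With Z = 2, ρ = Z·M/(N_A·a³) = 2 × 223.0 / (6.022 × 10²³ × 1.015 × 10^-22) = 7.295 g/cm³ = 7300 kg/m³.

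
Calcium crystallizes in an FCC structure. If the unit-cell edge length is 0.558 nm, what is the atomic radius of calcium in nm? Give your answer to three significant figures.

In an FCC lattice, atoms touch along the face diagonal, so √2·a = 4r.
r = √2·a/4 = 1.4142 × 0.558 / 4 = 0.197 nm.

0.197 nm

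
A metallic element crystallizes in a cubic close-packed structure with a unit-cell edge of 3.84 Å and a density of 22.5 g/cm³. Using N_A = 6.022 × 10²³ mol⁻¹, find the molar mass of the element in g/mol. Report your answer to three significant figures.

An FCC cell has Z = 4 atoms; a = 3.840 × 10^-8 cm.
M = ρ·N_A·a³/Z = 22.5 × 6.022 × 10²³ × 5.662 × 10^-23 / 4 = 192 g/mol.

192 g/mol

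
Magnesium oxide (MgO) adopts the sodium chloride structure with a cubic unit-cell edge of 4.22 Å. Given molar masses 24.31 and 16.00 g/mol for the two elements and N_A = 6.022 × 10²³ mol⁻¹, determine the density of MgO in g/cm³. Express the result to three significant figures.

The sodium chloride structure contains Z = 4 formula units per cell; M(MgO) = 24.31 + 16.00 = 40.31 g/mol.
a³ = (4.220 × 10^-8 cm)³ = 7.515 × 10^-23 cm³.
ρ = 4 × 40.31 / (6.022 × 10²³ × 7.515 × 10^-23) = 3.563 g/cm³.

3.56 g/cm³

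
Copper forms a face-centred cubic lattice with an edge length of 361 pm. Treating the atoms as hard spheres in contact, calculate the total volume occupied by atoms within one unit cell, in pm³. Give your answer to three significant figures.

3.48 × 10^7 pm³

In an FCC lattice atoms touch along the face diagonal, so √2·a = 4r, so r = 0.3536a = 127.6 pm.
V_atoms = Z × (4/3)πr³ = 4 × (4/3)π × (127.6)³ = 3.48 × 10^7 pm³.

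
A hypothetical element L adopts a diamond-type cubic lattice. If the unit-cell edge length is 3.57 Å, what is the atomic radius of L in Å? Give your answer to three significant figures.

In a diamond cubic lattice, nearest neighbors lie along the body diagonal with √3·a = 8r.
r = √3·a/8 = 1.7321 × 3.57 / 8 = 0.773 Å.

0.773 Å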